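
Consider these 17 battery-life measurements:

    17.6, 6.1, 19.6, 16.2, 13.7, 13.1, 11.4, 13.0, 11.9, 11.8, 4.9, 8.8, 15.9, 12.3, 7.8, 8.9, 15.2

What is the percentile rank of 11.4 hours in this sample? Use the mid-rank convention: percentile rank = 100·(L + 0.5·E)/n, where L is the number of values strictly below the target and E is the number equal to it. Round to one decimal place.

Sorted: 4.9, 6.1, 7.8, 8.8, 8.9, 11.4, 11.8, 11.9, 12.3, 13.0, 13.1, 13.7, 15.2, 15.9, 16.2, 17.6, 19.6.
Count below 11.4: L = 5; count equal: E = 1; n = 17.
Percentile rank = 100·(5 + 0.5·1)/17 = 100·5.5/17 = 32.35.

32.4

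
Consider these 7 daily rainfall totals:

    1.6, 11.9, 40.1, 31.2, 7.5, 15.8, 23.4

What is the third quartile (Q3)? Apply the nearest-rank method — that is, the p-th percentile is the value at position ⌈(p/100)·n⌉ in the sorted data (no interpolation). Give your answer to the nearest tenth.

Sorted: 1.6, 7.5, 11.9, 15.8, 23.4, 31.2, 40.1.
n = 7.
Position = ⌈75/100 · 7⌉ = ⌈5.25⌉ = 6.
The value at rank 6 is 31.2.

31.2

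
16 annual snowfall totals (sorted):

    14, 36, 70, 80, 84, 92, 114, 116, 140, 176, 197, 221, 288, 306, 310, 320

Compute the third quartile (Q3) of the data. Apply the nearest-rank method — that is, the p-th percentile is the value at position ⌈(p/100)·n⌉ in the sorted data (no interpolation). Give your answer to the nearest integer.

221

n = 16.
Position = ⌈75/100 · 16⌉ = ⌈12⌉ = 12.
The value at rank 12 is 221.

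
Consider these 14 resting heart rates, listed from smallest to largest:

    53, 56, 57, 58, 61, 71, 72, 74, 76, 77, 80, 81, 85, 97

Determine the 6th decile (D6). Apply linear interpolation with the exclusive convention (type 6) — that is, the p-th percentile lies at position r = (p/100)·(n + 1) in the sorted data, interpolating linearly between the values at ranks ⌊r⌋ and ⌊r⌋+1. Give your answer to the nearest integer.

n = 14.
r = (60/100)·(14 + 1) = 9.
r is an integer, so P60 is the value at rank 9: 76.

76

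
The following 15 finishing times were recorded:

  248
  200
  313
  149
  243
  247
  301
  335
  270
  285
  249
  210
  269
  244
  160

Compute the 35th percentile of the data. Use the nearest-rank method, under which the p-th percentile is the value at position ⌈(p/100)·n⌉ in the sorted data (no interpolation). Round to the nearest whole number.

Sorted: 149, 160, 200, 210, 243, 244, 247, 248, 249, 269, 270, 285, 301, 313, 335.
n = 15.
Position = ⌈35/100 · 15⌉ = ⌈5.25⌉ = 6.
The value at rank 6 is 244.

244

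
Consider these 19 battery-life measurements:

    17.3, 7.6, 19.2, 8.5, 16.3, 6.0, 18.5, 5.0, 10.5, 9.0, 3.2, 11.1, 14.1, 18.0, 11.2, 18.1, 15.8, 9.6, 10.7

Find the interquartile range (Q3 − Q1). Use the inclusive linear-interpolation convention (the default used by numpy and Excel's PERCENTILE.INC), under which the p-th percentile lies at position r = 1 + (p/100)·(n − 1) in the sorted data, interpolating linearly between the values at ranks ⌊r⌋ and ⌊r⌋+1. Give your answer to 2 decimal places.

Sorted: 3.2, 5.0, 6.0, 7.6, 8.5, 9.0, 9.6, 10.5, 10.7, 11.1, 11.2, 14.1, 15.8, 16.3, 17.3, 18.0, 18.1, 18.5, 19.2.
n = 19.
P25: r = 5.5; ranks 5–6 are 8.5, 9.0; interpolating gives 8.75.
P75: r = 14.5; ranks 14–15 are 16.3, 17.3; interpolating gives 16.8.
Difference: 16.8 − 8.75 = 8.05.

8.05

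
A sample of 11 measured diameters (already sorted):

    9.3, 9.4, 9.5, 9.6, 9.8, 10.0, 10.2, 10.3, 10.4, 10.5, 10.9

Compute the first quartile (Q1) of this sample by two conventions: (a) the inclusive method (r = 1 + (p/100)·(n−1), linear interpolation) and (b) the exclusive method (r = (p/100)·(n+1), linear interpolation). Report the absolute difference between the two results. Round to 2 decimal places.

n = 11.
(a) r = 3.5; between ranks 3 (9.5) and 4 (9.6): 9.55.
(b) r = 3 → value at rank 3 = 9.5.
|9.55 − 9.5| = 0.05.

0.05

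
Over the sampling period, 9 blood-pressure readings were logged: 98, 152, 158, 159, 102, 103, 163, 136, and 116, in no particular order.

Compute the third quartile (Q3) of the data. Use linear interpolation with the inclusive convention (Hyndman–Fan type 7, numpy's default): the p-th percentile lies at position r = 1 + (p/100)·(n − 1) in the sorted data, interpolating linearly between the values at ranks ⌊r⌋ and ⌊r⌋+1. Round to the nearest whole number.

Sorted: 98, 102, 103, 116, 136, 152, 158, 159, 163.
n = 9.
r = 1 + (75/100)·(9 − 1) = 1 + 6 = 7.
r is an integer, so P75 is the value at rank 7: 158.

158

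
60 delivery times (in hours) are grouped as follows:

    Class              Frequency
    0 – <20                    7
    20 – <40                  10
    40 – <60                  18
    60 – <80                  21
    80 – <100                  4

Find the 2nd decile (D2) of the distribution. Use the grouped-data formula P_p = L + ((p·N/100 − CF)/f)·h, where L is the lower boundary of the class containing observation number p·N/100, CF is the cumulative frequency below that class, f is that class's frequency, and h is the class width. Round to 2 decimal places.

30.00

N = 60; target position k = 20/100 · 60 = 12.
Cumulative frequencies: 7, 17, 35, 56, 60.
Observation 12 falls in the class 20 – <40.
L = 20, CF = 7, f = 10, h = 20.
P20 = 20 + ((12 − 7)/10)·20 = 20 + 10 = 30.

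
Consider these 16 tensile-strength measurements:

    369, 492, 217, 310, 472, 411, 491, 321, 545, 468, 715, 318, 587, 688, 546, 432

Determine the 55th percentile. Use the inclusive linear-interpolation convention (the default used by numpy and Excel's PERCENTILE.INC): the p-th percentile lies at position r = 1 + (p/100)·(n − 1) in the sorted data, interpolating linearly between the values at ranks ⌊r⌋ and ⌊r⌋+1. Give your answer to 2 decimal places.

476.75

Sorted: 217, 310, 318, 321, 369, 411, 432, 468, 472, 491, 492, 545, 546, 587, 688, 715.
n = 16.
r = 1 + (55/100)·(16 − 1) = 1 + 8.25 = 9.25.
Rank 9 is 472 and rank 10 is 491.
Interpolate: 472 + 0.25·(491 − 472) = 472 + 0.25·19 = 476.75.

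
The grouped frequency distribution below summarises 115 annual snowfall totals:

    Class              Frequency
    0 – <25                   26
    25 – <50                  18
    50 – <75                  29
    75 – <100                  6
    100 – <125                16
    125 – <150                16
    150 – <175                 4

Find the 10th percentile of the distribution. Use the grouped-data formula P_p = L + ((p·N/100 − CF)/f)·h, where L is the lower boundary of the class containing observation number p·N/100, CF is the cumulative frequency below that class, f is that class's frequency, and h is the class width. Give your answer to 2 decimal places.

N = 115; target position k = 10/100 · 115 = 11.5.
Cumulative frequencies: 26, 44, 73, 79, 95, 111, 115.
Observation 11.5 falls in the class 0 – <25.
L = 0, CF = 0, f = 26, h = 25.
P10 = 0 + ((11.5 − 0)/26)·25 = 0 + 11.0577 = 11.0577.

11.06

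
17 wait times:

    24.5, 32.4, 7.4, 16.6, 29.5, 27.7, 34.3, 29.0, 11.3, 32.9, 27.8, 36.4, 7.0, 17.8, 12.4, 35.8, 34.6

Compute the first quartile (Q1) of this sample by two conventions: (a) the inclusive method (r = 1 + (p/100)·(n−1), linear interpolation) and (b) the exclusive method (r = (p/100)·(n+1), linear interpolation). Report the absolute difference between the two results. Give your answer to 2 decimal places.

2.10

Sorted: 7.0, 7.4, 11.3, 12.4, 16.6, 17.8, 24.5, 27.7, 27.8, 29.0, 29.5, 32.4, 32.9, 34.3, 34.6, 35.8, 36.4.
n = 17.
(a) r = 5 → value at rank 5 = 16.6.
(b) r = 4.5; between ranks 4 (12.4) and 5 (16.6): 14.5.
|16.6 − 14.5| = 2.1.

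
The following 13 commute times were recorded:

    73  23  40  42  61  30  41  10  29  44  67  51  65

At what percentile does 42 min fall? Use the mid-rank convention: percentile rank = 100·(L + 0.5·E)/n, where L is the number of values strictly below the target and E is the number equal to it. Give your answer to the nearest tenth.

50.0

Sorted: 10, 23, 29, 30, 40, 41, 42, 44, 51, 61, 65, 67, 73.
Count below 42: L = 6; count equal: E = 1; n = 13.
Percentile rank = 100·(6 + 0.5·1)/13 = 100·6.5/13 = 50.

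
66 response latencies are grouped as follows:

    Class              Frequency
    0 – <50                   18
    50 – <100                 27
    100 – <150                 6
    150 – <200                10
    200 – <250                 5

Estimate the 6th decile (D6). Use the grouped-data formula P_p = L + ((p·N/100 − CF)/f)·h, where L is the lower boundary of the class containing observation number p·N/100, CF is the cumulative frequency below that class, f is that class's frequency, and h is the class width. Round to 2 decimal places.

N = 66; target position k = 60/100 · 66 = 39.6.
Cumulative frequencies: 18, 45, 51, 61, 66.
Observation 39.6 falls in the class 50 – <100.
L = 50, CF = 18, f = 27, h = 50.
P60 = 50 + ((39.6 − 18)/27)·50 = 50 + 40 = 90.

90.00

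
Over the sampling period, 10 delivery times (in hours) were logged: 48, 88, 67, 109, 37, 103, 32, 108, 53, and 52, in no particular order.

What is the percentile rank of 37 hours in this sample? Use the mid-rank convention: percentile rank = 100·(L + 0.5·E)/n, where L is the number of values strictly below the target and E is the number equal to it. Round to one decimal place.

Sorted: 32, 37, 48, 52, 53, 67, 88, 103, 108, 109.
Count below 37: L = 1; count equal: E = 1; n = 10.
Percentile rank = 100·(1 + 0.5·1)/10 = 100·1.5/10 = 15.

15.0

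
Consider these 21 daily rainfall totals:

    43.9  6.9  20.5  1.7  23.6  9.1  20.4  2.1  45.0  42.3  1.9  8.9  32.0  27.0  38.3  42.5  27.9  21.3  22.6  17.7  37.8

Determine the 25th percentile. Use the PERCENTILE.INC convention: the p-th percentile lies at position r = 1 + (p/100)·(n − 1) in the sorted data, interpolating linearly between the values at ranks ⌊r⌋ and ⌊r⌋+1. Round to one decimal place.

Sorted: 1.7, 1.9, 2.1, 6.9, 8.9, 9.1, 17.7, 20.4, 20.5, 21.3, 22.6, 23.6, 27.0, 27.9, 32.0, 37.8, 38.3, 42.3, 42.5, 43.9, 45.0.
n = 21.
r = 1 + (25/100)·(21 − 1) = 1 + 5 = 6.
r is an integer, so P25 is the value at rank 6: 9.1.

9.1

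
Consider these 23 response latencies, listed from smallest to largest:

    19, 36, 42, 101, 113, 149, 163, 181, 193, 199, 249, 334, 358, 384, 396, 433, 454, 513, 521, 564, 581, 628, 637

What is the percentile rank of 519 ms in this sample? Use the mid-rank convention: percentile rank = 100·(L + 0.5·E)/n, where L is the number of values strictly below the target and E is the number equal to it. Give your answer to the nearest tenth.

Count below 519: L = 18; count equal: E = 0; n = 23.
Percentile rank = 100·(18 + 0.5·0)/23 = 100·18/23 = 78.26.

78.3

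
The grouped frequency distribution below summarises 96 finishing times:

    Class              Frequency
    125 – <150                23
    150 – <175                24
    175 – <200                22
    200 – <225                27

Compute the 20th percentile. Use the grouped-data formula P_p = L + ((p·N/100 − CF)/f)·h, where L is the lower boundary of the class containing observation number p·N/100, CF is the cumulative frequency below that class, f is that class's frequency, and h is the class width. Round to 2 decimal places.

N = 96; target position k = 20/100 · 96 = 19.2.
Cumulative frequencies: 23, 47, 69, 96.
Observation 19.2 falls in the class 125 – <150.
L = 125, CF = 0, f = 23, h = 25.
P20 = 125 + ((19.2 − 0)/23)·25 = 125 + 20.8696 = 145.87.

145.87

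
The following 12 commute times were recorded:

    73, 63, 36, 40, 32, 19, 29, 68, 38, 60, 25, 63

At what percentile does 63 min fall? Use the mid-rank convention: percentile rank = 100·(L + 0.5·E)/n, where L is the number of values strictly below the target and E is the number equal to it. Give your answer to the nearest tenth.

75.0

Sorted: 19, 25, 29, 32, 36, 38, 40, 60, 63, 63, 68, 73.
Count below 63: L = 8; count equal: E = 2; n = 12.
Percentile rank = 100·(8 + 0.5·2)/12 = 100·9/12 = 75.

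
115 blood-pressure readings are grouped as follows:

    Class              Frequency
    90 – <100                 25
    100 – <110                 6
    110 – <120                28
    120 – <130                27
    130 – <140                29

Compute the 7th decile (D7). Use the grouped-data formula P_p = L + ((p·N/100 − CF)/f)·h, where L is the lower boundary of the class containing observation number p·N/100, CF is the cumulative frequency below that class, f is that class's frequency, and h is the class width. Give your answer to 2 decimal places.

N = 115; target position k = 70/100 · 115 = 80.5.
Cumulative frequencies: 25, 31, 59, 86, 115.
Observation 80.5 falls in the class 120 – <130.
L = 120, CF = 59, f = 27, h = 10.
P70 = 120 + ((80.5 − 59)/27)·10 = 120 + 7.96296 = 127.963.

127.96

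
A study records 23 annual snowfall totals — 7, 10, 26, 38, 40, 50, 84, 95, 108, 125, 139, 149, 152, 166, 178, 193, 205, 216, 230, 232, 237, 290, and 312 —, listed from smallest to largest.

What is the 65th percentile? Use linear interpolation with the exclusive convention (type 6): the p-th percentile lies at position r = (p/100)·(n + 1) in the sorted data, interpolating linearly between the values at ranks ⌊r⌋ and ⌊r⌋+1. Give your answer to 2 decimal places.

n = 23.
r = (65/100)·(23 + 1) = 15.6.
Rank 15 is 178 and rank 16 is 193.
Interpolate: 178 + 0.6·(193 − 178) = 178 + 0.6·15 = 187.

187.00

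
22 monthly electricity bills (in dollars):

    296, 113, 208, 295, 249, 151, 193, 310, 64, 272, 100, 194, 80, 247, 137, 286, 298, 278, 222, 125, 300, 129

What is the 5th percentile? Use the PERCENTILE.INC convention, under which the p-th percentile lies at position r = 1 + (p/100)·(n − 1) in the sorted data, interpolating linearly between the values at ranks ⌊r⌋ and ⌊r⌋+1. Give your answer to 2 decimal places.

81.00

Sorted: 64, 80, 100, 113, 125, 129, 137, 151, 193, 194, 208, 222, 247, 249, 272, 278, 286, 295, 296, 298, 300, 310.
n = 22.
r = 1 + (5/100)·(22 − 1) = 1 + 1.05 = 2.05.
Rank 2 is 80 and rank 3 is 100.
Interpolate: 80 + 0.05·(100 − 80) = 80 + 0.05·20 = 81.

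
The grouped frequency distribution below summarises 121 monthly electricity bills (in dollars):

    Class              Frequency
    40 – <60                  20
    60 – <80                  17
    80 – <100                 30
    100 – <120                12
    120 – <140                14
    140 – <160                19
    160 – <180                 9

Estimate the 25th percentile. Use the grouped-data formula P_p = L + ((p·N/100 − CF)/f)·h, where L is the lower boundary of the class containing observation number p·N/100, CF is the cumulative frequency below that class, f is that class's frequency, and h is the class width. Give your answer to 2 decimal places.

N = 121; target position k = 25/100 · 121 = 30.25.
Cumulative frequencies: 20, 37, 67, 79, 93, 112, 121.
Observation 30.25 falls in the class 60 – <80.
L = 60, CF = 20, f = 17, h = 20.
P25 = 60 + ((30.25 − 20)/17)·20 = 60 + 12.0588 = 72.0588.

72.06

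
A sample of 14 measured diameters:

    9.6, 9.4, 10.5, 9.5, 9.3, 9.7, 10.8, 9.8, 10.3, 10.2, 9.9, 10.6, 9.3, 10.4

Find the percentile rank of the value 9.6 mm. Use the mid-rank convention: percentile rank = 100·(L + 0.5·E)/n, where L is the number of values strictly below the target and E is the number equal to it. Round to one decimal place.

32.1

Sorted: 9.3, 9.3, 9.4, 9.5, 9.6, 9.7, 9.8, 9.9, 10.2, 10.3, 10.4, 10.5, 10.6, 10.8.
Count below 9.6: L = 4; count equal: E = 1; n = 14.
Percentile rank = 100·(4 + 0.5·1)/14 = 100·4.5/14 = 32.14.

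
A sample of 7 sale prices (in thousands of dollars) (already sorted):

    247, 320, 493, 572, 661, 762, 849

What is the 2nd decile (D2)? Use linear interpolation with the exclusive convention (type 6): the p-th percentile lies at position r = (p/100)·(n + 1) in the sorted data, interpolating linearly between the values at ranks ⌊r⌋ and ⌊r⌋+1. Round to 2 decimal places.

n = 7.
r = (20/100)·(7 + 1) = 1.6.
Rank 1 is 247 and rank 2 is 320.
Interpolate: 247 + 0.6·(320 − 247) = 247 + 0.6·73 = 290.8.

290.80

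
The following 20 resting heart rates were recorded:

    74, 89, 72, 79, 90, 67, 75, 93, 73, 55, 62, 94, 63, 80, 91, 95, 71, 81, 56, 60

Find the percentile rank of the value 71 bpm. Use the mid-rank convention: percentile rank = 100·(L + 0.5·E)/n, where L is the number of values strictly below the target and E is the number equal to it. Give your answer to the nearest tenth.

Sorted: 55, 56, 60, 62, 63, 67, 71, 72, 73, 74, 75, 79, 80, 81, 89, 90, 91, 93, 94, 95.
Count below 71: L = 6; count equal: E = 1; n = 20.
Percentile rank = 100·(6 + 0.5·1)/20 = 100·6.5/20 = 32.5.

32.5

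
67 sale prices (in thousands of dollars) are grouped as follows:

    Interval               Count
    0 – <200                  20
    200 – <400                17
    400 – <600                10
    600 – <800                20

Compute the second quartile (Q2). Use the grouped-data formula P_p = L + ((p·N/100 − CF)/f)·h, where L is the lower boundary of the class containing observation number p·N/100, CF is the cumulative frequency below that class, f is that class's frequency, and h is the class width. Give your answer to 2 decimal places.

358.82

N = 67; target position k = 50/100 · 67 = 33.5.
Cumulative frequencies: 20, 37, 47, 67.
Observation 33.5 falls in the class 200 – <400.
L = 200, CF = 20, f = 17, h = 200.
P50 = 200 + ((33.5 − 20)/17)·200 = 200 + 158.824 = 358.824.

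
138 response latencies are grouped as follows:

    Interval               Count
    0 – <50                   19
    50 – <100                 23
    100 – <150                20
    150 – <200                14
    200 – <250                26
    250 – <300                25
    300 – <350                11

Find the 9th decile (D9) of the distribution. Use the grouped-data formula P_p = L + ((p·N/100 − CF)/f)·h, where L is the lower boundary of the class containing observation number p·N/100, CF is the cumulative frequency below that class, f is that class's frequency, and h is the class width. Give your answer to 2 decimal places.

294.40

N = 138; target position k = 90/100 · 138 = 124.2.
Cumulative frequencies: 19, 42, 62, 76, 102, 127, 138.
Observation 124.2 falls in the class 250 – <300.
L = 250, CF = 102, f = 25, h = 50.
P90 = 250 + ((124.2 − 102)/25)·50 = 250 + 44.4 = 294.4.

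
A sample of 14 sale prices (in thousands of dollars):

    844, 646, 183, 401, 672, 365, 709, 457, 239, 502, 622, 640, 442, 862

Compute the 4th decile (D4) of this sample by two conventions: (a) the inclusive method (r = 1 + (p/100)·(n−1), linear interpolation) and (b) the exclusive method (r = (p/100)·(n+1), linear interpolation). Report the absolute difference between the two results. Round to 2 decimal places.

9.00

Sorted: 183, 239, 365, 401, 442, 457, 502, 622, 640, 646, 672, 709, 844, 862.
n = 14.
(a) r = 6.2; between ranks 6 (457) and 7 (502): 466.
(b) r = 6 → value at rank 6 = 457.
|466 − 457| = 9.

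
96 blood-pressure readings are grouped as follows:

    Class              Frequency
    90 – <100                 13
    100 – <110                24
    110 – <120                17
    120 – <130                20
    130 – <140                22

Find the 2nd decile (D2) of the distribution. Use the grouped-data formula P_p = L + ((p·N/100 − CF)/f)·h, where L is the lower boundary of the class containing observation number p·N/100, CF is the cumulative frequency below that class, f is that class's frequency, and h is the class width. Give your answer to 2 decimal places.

102.58

N = 96; target position k = 20/100 · 96 = 19.2.
Cumulative frequencies: 13, 37, 54, 74, 96.
Observation 19.2 falls in the class 100 – <110.
L = 100, CF = 13, f = 24, h = 10.
P20 = 100 + ((19.2 − 13)/24)·10 = 100 + 2.58333 = 102.583.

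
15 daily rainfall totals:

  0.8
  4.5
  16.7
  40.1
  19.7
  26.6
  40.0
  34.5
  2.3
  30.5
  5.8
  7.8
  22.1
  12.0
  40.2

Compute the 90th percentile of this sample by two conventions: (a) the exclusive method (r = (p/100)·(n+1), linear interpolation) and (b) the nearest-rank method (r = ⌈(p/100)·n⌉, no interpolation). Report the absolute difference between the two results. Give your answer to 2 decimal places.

0.04

Sorted: 0.8, 2.3, 4.5, 5.8, 7.8, 12.0, 16.7, 19.7, 22.1, 26.6, 30.5, 34.5, 40.0, 40.1, 40.2.
n = 15.
(a) r = 14.4; between ranks 14 (40.1) and 15 (40.2): 40.14.
(b) the nearest-rank method: rank 14 → 40.1.
|40.14 − 40.1| = 0.04.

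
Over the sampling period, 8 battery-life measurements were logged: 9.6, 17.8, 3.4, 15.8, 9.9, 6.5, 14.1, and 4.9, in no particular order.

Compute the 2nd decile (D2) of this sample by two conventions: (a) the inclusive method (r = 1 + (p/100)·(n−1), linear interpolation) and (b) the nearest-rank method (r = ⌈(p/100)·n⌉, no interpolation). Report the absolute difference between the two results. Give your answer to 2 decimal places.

Sorted: 3.4, 4.9, 6.5, 9.6, 9.9, 14.1, 15.8, 17.8.
n = 8.
(a) r = 2.4; between ranks 2 (4.9) and 3 (6.5): 5.54.
(b) the nearest-rank method: rank 2 → 4.9.
|5.54 − 4.9| = 0.64.

0.64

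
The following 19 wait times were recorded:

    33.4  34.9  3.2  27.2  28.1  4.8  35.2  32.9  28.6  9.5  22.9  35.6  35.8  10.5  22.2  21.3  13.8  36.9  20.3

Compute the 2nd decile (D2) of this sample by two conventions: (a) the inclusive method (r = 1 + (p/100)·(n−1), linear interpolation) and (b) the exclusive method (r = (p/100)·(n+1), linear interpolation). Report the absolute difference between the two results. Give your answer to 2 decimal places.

Sorted: 3.2, 4.8, 9.5, 10.5, 13.8, 20.3, 21.3, 22.2, 22.9, 27.2, 28.1, 28.6, 32.9, 33.4, 34.9, 35.2, 35.6, 35.8, 36.9.
n = 19.
(a) r = 4.6; between ranks 4 (10.5) and 5 (13.8): 12.48.
(b) r = 4 → value at rank 4 = 10.5.
|12.48 − 10.5| = 1.98.

1.98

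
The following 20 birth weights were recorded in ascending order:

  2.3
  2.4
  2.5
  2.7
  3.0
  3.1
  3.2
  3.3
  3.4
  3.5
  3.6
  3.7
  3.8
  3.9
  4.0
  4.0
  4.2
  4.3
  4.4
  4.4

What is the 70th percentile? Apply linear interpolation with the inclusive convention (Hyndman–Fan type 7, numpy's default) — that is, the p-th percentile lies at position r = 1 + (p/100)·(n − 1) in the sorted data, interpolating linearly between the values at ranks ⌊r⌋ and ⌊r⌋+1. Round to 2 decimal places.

n = 20.
r = 1 + (70/100)·(20 − 1) = 1 + 13.3 = 14.3.
Rank 14 is 3.9 and rank 15 is 4.0.
Interpolate: 3.9 + 0.3·(4.0 − 3.9) = 3.9 + 0.3·0.1 = 3.93.

3.93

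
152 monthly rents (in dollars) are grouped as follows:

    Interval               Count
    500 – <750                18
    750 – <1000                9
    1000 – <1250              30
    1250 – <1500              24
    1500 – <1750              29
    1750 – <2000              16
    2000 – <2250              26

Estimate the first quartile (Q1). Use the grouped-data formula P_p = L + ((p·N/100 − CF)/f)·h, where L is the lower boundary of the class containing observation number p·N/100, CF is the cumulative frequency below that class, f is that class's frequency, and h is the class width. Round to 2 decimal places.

1091.67

N = 152; target position k = 25/100 · 152 = 38.
Cumulative frequencies: 18, 27, 57, 81, 110, 126, 152.
Observation 38 falls in the class 1000 – <1250.
L = 1000, CF = 27, f = 30, h = 250.
P25 = 1000 + ((38 − 27)/30)·250 = 1000 + 91.6667 = 1091.67.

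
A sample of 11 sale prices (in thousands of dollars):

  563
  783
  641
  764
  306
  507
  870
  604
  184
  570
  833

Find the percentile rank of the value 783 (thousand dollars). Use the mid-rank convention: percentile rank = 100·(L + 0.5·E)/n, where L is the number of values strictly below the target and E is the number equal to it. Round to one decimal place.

Sorted: 184, 306, 507, 563, 570, 604, 641, 764, 783, 833, 870.
Count below 783: L = 8; count equal: E = 1; n = 11.
Percentile rank = 100·(8 + 0.5·1)/11 = 100·8.5/11 = 77.27.

77.3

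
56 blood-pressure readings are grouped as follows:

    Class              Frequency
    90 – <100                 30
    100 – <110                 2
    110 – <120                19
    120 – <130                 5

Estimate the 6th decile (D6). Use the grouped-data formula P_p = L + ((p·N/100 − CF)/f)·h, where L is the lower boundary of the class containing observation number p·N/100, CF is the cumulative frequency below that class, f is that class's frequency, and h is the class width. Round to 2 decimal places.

N = 56; target position k = 60/100 · 56 = 33.6.
Cumulative frequencies: 30, 32, 51, 56.
Observation 33.6 falls in the class 110 – <120.
L = 110, CF = 32, f = 19, h = 10.
P60 = 110 + ((33.6 − 32)/19)·10 = 110 + 0.842105 = 110.842.

110.84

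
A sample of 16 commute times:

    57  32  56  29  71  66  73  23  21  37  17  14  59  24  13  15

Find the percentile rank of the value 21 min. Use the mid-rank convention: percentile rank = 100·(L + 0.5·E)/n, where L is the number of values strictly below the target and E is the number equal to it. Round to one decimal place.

28.1

Sorted: 13, 14, 15, 17, 21, 23, 24, 29, 32, 37, 56, 57, 59, 66, 71, 73.
Count below 21: L = 4; count equal: E = 1; n = 16.
Percentile rank = 100·(4 + 0.5·1)/16 = 100·4.5/16 = 28.12.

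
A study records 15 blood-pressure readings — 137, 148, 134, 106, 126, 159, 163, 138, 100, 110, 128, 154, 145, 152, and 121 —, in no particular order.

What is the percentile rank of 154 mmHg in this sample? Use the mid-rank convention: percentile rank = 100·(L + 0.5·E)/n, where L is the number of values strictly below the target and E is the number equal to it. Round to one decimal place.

Sorted: 100, 106, 110, 121, 126, 128, 134, 137, 138, 145, 148, 152, 154, 159, 163.
Count below 154: L = 12; count equal: E = 1; n = 15.
Percentile rank = 100·(12 + 0.5·1)/15 = 100·12.5/15 = 83.33.

83.3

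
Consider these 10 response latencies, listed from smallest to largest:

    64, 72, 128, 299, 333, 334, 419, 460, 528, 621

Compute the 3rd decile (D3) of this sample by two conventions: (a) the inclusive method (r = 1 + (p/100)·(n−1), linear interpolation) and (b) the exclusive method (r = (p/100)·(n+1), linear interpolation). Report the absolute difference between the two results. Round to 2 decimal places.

n = 10.
(a) r = 3.7; between ranks 3 (128) and 4 (299): 247.7.
(b) r = 3.3; between ranks 3 (128) and 4 (299): 179.3.
|247.7 − 179.3| = 68.4.

68.40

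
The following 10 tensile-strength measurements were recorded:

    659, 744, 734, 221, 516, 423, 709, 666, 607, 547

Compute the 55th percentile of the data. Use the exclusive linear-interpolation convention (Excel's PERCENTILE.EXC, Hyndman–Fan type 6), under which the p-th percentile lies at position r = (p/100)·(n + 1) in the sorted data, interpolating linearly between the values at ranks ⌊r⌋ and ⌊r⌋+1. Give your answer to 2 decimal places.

659.35

Sorted: 221, 423, 516, 547, 607, 659, 666, 709, 734, 744.
n = 10.
r = (55/100)·(10 + 1) = 6.05.
Rank 6 is 659 and rank 7 is 666.
Interpolate: 659 + 0.05·(666 − 659) = 659 + 0.05·7 = 659.35.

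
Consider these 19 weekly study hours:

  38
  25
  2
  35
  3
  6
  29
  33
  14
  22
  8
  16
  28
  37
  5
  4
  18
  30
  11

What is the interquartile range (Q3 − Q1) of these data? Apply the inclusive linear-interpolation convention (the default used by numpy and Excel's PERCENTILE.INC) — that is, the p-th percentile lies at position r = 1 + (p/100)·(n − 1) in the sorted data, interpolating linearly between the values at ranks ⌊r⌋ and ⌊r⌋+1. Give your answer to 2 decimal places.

22.50

Sorted: 2, 3, 4, 5, 6, 8, 11, 14, 16, 18, 22, 25, 28, 29, 30, 33, 35, 37, 38.
n = 19.
P25: r = 5.5; ranks 5–6 are 6, 8; interpolating gives 7.
P75: r = 14.5; ranks 14–15 are 29, 30; interpolating gives 29.5.
Difference: 29.5 − 7 = 22.5.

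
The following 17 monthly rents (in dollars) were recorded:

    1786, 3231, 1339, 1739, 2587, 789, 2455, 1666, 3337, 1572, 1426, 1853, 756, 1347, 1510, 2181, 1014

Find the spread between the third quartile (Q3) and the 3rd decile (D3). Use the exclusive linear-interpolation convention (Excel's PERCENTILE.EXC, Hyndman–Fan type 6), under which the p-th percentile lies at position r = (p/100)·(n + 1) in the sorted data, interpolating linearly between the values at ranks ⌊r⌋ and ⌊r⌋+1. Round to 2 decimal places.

939.40

Sorted: 756, 789, 1014, 1339, 1347, 1426, 1510, 1572, 1666, 1739, 1786, 1853, 2181, 2455, 2587, 3231, 3337.
n = 17.
P30: r = 5.4; ranks 5–6 are 1347, 1426; interpolating gives 1378.6.
P75: r = 13.5; ranks 13–14 are 2181, 2455; interpolating gives 2318.
Difference: 2318 − 1378.6 = 939.4.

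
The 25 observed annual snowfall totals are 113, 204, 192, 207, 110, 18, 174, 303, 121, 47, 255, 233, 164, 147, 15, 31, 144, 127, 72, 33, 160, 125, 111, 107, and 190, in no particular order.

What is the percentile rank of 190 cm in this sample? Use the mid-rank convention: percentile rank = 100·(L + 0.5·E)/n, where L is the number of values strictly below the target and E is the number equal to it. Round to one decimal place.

Sorted: 15, 18, 31, 33, 47, 72, 107, 110, 111, 113, 121, 125, 127, 144, 147, 160, 164, 174, 190, 192, 204, 207, 233, 255, 303.
Count below 190: L = 18; count equal: E = 1; n = 25.
Percentile rank = 100·(18 + 0.5·1)/25 = 100·18.5/25 = 74.

74.0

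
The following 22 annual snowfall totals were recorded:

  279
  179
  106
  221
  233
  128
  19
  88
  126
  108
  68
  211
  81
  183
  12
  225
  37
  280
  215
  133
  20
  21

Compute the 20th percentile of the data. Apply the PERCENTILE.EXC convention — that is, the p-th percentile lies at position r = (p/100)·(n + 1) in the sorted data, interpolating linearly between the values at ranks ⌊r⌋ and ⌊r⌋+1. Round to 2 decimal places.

Sorted: 12, 19, 20, 21, 37, 68, 81, 88, 106, 108, 126, 128, 133, 179, 183, 211, 215, 221, 225, 233, 279, 280.
n = 22.
r = (20/100)·(22 + 1) = 4.6.
Rank 4 is 21 and rank 5 is 37.
Interpolate: 21 + 0.6·(37 − 21) = 21 + 0.6·16 = 30.6.

30.60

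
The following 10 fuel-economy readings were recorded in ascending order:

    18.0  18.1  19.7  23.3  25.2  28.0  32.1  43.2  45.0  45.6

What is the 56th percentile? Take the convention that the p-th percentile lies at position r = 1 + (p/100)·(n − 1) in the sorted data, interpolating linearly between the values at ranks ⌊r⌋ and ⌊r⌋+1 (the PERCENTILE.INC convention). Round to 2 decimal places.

28.16

n = 10.
r = 1 + (56/100)·(10 − 1) = 1 + 5.04 = 6.04.
Rank 6 is 28.0 and rank 7 is 32.1.
Interpolate: 28.0 + 0.04·(32.1 − 28.0) = 28.0 + 0.04·4.1 = 28.164.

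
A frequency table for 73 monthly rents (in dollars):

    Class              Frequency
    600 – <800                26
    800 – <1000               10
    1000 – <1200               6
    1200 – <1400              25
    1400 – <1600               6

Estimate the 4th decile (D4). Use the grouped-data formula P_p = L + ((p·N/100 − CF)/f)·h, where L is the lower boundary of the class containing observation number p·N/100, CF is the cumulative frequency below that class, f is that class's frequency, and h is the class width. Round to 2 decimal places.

N = 73; target position k = 40/100 · 73 = 29.2.
Cumulative frequencies: 26, 36, 42, 67, 73.
Observation 29.2 falls in the class 800 – <1000.
L = 800, CF = 26, f = 10, h = 200.
P40 = 800 + ((29.2 − 26)/10)·200 = 800 + 64 = 864.

864.00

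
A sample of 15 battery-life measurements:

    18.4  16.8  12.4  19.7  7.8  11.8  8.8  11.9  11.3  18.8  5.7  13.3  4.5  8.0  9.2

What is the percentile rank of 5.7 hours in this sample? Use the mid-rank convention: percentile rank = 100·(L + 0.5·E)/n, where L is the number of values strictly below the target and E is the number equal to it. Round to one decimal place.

10.0

Sorted: 4.5, 5.7, 7.8, 8.0, 8.8, 9.2, 11.3, 11.8, 11.9, 12.4, 13.3, 16.8, 18.4, 18.8, 19.7.
Count below 5.7: L = 1; count equal: E = 1; n = 15.
Percentile rank = 100·(1 + 0.5·1)/15 = 100·1.5/15 = 10.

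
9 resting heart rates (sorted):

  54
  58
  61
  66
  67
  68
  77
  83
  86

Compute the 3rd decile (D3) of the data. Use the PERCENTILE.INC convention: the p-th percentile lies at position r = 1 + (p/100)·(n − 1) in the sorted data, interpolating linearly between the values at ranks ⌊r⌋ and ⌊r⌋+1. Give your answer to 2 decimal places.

63.00

n = 9.
r = 1 + (30/100)·(9 − 1) = 1 + 2.4 = 3.4.
Rank 3 is 61 and rank 4 is 66.
Interpolate: 61 + 0.4·(66 − 61) = 61 + 0.4·5 = 63.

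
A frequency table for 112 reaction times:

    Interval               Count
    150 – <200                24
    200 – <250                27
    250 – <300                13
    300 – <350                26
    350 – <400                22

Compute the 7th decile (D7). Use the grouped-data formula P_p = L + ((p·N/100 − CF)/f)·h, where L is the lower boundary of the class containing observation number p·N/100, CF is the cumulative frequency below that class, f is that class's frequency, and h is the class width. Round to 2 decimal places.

327.69

N = 112; target position k = 70/100 · 112 = 78.4.
Cumulative frequencies: 24, 51, 64, 90, 112.
Observation 78.4 falls in the class 300 – <350.
L = 300, CF = 64, f = 26, h = 50.
P70 = 300 + ((78.4 − 64)/26)·50 = 300 + 27.6923 = 327.692.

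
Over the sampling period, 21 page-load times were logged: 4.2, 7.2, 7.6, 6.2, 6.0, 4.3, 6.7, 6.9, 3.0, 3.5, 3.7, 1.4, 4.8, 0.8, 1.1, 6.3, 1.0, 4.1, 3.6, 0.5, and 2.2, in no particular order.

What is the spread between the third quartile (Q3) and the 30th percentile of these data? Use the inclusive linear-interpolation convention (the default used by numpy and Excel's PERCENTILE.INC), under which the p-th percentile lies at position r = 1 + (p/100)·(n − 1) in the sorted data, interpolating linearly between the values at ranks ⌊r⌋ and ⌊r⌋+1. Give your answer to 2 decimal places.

Sorted: 0.5, 0.8, 1.0, 1.1, 1.4, 2.2, 3.0, 3.5, 3.6, 3.7, 4.1, 4.2, 4.3, 4.8, 6.0, 6.2, 6.3, 6.7, 6.9, 7.2, 7.6.
n = 21.
P30: r = 7 (integer) → 3.
P75: r = 16 (integer) → 6.2.
Difference: 6.2 − 3 = 3.2.

3.20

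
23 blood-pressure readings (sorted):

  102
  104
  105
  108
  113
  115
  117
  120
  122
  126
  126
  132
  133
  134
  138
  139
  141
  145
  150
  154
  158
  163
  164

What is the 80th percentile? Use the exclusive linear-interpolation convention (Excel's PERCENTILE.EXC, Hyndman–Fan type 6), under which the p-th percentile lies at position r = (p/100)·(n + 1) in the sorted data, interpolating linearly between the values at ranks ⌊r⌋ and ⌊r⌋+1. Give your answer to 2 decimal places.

n = 23.
r = (80/100)·(23 + 1) = 19.2.
Rank 19 is 150 and rank 20 is 154.
Interpolate: 150 + 0.2·(154 − 150) = 150 + 0.2·4 = 150.8.

150.80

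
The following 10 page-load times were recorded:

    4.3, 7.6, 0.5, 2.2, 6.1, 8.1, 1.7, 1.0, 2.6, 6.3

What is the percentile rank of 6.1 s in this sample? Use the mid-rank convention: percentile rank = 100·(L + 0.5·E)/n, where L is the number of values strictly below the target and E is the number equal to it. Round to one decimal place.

Sorted: 0.5, 1.0, 1.7, 2.2, 2.6, 4.3, 6.1, 6.3, 7.6, 8.1.
Count below 6.1: L = 6; count equal: E = 1; n = 10.
Percentile rank = 100·(6 + 0.5·1)/10 = 100·6.5/10 = 65.

65.0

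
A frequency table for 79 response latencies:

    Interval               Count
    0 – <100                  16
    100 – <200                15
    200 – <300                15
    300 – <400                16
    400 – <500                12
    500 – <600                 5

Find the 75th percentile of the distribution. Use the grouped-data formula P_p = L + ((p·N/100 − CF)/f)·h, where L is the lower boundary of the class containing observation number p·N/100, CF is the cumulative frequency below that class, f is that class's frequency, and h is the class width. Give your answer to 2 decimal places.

382.81

N = 79; target position k = 75/100 · 79 = 59.25.
Cumulative frequencies: 16, 31, 46, 62, 74, 79.
Observation 59.25 falls in the class 300 – <400.
L = 300, CF = 46, f = 16, h = 100.
P75 = 300 + ((59.25 − 46)/16)·100 = 300 + 82.8125 = 382.812.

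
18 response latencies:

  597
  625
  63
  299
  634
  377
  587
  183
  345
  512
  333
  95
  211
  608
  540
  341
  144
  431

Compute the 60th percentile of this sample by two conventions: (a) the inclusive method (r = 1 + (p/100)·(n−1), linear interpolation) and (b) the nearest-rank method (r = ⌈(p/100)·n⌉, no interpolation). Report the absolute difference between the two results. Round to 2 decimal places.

16.20

Sorted: 63, 95, 144, 183, 211, 299, 333, 341, 345, 377, 431, 512, 540, 587, 597, 608, 625, 634.
n = 18.
(a) r = 11.2; between ranks 11 (431) and 12 (512): 447.2.
(b) the nearest-rank method: rank 11 → 431.
|447.2 − 431| = 16.2.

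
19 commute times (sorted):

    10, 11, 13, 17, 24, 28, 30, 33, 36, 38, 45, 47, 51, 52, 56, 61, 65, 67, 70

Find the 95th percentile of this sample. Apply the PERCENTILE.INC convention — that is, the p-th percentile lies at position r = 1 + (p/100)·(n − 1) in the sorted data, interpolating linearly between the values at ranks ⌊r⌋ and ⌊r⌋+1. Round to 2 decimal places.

n = 19.
r = 1 + (95/100)·(19 − 1) = 1 + 17.1 = 18.1.
Rank 18 is 67 and rank 19 is 70.
Interpolate: 67 + 0.1·(70 − 67) = 67 + 0.1·3 = 67.3.

67.30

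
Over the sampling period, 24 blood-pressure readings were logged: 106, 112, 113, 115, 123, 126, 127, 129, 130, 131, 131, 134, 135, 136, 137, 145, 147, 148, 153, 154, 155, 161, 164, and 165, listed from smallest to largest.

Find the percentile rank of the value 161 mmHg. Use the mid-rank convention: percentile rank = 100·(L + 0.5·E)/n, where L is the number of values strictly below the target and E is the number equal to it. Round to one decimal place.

89.6

Count below 161: L = 21; count equal: E = 1; n = 24.
Percentile rank = 100·(21 + 0.5·1)/24 = 100·21.5/24 = 89.58.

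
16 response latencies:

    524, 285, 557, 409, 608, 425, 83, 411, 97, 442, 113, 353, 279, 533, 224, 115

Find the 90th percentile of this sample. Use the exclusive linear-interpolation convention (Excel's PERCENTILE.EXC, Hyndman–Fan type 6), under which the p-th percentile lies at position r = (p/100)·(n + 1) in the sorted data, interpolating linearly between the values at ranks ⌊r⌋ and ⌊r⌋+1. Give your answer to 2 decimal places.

Sorted: 83, 97, 113, 115, 224, 279, 285, 353, 409, 411, 425, 442, 524, 533, 557, 608.
n = 16.
r = (90/100)·(16 + 1) = 15.3.
Rank 15 is 557 and rank 16 is 608.
Interpolate: 557 + 0.3·(608 − 557) = 557 + 0.3·51 = 572.3.

572.30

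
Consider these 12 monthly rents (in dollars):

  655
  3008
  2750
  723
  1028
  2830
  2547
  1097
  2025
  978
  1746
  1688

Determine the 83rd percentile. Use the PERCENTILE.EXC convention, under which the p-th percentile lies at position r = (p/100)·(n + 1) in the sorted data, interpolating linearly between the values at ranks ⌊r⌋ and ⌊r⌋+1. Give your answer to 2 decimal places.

Sorted: 655, 723, 978, 1028, 1097, 1688, 1746, 2025, 2547, 2750, 2830, 3008.
n = 12.
r = (83/100)·(12 + 1) = 10.79.
Rank 10 is 2750 and rank 11 is 2830.
Interpolate: 2750 + 0.79·(2830 − 2750) = 2750 + 0.79·80 = 2813.2.

2813.20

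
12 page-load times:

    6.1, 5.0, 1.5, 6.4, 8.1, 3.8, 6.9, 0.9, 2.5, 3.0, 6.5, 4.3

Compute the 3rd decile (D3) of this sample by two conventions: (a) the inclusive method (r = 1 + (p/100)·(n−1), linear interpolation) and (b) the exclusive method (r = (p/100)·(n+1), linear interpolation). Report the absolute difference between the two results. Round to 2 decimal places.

0.29

Sorted: 0.9, 1.5, 2.5, 3.0, 3.8, 4.3, 5.0, 6.1, 6.4, 6.5, 6.9, 8.1.
n = 12.
(a) r = 4.3; between ranks 4 (3.0) and 5 (3.8): 3.24.
(b) r = 3.9; between ranks 3 (2.5) and 4 (3.0): 2.95.
|3.24 − 2.95| = 0.29.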